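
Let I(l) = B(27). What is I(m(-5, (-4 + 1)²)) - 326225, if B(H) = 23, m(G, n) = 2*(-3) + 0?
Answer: -326202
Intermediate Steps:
m(G, n) = -6 (m(G, n) = -6 + 0 = -6)
I(l) = 23
I(m(-5, (-4 + 1)²)) - 326225 = 23 - 326225 = -326202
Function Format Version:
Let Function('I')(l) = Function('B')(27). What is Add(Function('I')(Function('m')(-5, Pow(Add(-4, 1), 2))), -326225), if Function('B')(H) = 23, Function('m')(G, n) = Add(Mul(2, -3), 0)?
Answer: -326202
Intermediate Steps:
Function('m')(G, n) = -6 (Function('m')(G, n) = Add(-6, 0) = -6)
Function('I')(l) = 23
Add(Function('I')(Function('m')(-5, Pow(Add(-4, 1), 2))), -326225) = Add(23, -326225) = -326202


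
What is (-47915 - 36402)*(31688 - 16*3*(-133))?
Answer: -3210116824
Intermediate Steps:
(-47915 - 36402)*(31688 - 16*3*(-133)) = -84317*(31688 - 48*(-133)) = -84317*(31688 + 6384) = -84317*38072 = -3210116824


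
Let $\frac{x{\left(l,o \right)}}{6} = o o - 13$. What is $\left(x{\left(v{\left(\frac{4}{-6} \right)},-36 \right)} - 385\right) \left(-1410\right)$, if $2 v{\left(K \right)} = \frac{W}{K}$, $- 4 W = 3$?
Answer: $-10311330$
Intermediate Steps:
$W = - \frac{3}{4}$ ($W = \left(- \frac{1}{4}\right) 3 = - \frac{3}{4} \approx -0.75$)
$v{\left(K \right)} = - \frac{3}{8 K}$ ($v{\left(K \right)} = \frac{\left(- \frac{3}{4}\right) \frac{1}{K}}{2} = - \frac{3}{8 K}$)
$x{\left(l,o \right)} = -78 + 6 o^{2}$ ($x{\left(l,o \right)} = 6 \left(o o - 13\right) = 6 \left(o^{2} - 13\right) = 6 \left(-13 + o^{2}\right) = -78 + 6 o^{2}$)
$\left(x{\left(v{\left(\frac{4}{-6} \right)},-36 \right)} - 385\right) \left(-1410\right) = \left(\left(-78 + 6 \left(-36\right)^{2}\right) - 385\right) \left(-1410\right) = \left(\left(-78 + 6 \cdot 1296\right) - 385\right) \left(-1410\right) = \left(\left(-78 + 7776\right) - 385\right) \left(-1410\right) = \left(7698 - 385\right) \left(-1410\right) = 7313 \left(-1410\right) = -10311330$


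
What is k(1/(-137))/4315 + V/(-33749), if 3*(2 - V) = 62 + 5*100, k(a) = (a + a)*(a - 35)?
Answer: 46000619884/8199815829045 ≈ 0.0056100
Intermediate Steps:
k(a) = 2*a*(-35 + a) (k(a) = (2*a)*(-35 + a) = 2*a*(-35 + a))
V = -556/3 (V = 2 - (62 + 5*100)/3 = 2 - (62 + 500)/3 = 2 - 1/3*562 = 2 - 562/3 = -556/3 ≈ -185.33)
k(1/(-137))/4315 + V/(-33749) = (2*(-35 + 1/(-137))/(-137))/4315 - 556/3/(-33749) = (2*(-1/137)*(-35 - 1/137))*(1/4315) - 556/3*(-1/33749) = (2*(-1/137)*(-4796/137))*(1/4315) + 556/101247 = (9592/18769)*(1/4315) + 556/101247 = 9592/80988235 + 556/101247 = 46000619884/8199815829045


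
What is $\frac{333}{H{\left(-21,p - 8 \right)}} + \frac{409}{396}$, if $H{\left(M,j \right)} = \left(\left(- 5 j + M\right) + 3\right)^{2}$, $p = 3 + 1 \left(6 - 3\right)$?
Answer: $\frac{39511}{6336} \approx 6.236$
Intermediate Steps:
$p = 6$ ($p = 3 + 1 \cdot 3 = 3 + 3 = 6$)
$H{\left(M,j \right)} = \left(3 + M - 5 j\right)^{2}$ ($H{\left(M,j \right)} = \left(\left(M - 5 j\right) + 3\right)^{2} = \left(3 + M - 5 j\right)^{2}$)
$\frac{333}{H{\left(-21,p - 8 \right)}} + \frac{409}{396} = \frac{333}{\left(3 - 21 - 5 \left(6 - 8\right)\right)^{2}} + \frac{409}{396} = \frac{333}{\left(3 - 21 - -10\right)^{2}} + 409 \cdot \frac{1}{396} = \frac{333}{\left(3 - 21 + 10\right)^{2}} + \frac{409}{396} = \frac{333}{\left(-8\right)^{2}} + \frac{409}{396} = \frac{333}{64} + \frac{409}{396} = \frac{39511}{6336}$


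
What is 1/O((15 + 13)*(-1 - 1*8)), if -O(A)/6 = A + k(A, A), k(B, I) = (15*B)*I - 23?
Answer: -1/5713710 ≈ -1.7502e-7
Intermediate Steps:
k(B, I) = -23 + 15*B*I (k(B, I) = 15*B*I - 23 = -23 + 15*B*I)
O(A) = 138 - 90*A² - 6*A (O(A) = -6*(A + (-23 + 15*A*A)) = -6*(A + (-23 + 15*A²)) = -6*(-23 + A + 15*A²) = 138 - 90*A² - 6*A)
1/O((15 + 13)*(-1 - 1*8)) = 1/(138 - 90*(-1 - 1*8)²*(15 + 13)² - 6*(15 + 13)*(-1 - 1*8)) = 1/(138 - 90*784*(-1 - 8)² - 168*(-1 - 8)) = 1/(138 - 90*(28*(-9))² - 168*(-9)) = 1/(138 - 90*(-252)² - 6*(-252)) = 1/(138 - 90*63504 + 1512) = 1/(138 - 5715360 + 1512) = 1/(-5713710) = -1/5713710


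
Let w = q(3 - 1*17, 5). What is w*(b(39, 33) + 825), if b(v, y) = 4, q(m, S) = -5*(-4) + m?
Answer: 4974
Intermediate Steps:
q(m, S) = 20 + m
w = 6 (w = 20 + (3 - 1*17) = 20 + (3 - 17) = 20 - 14 = 6)
w*(b(39, 33) + 825) = 6*(4 + 825) = 6*829 = 4974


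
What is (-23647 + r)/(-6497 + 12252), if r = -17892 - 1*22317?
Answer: -63856/5755 ≈ -11.096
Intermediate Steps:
r = -40209 (r = -17892 - 22317 = -40209)
(-23647 + r)/(-6497 + 12252) = (-23647 - 40209)/(-6497 + 12252) = -63856/5755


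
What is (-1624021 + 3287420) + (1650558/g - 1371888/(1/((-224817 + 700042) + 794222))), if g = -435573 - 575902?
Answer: -1761521584691762633/1011475 ≈ -1.7415e+12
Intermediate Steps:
g = -1011475
(-1624021 + 3287420) + (1650558/g - 1371888/(1/((-224817 + 700042) + 794222))) = (-1624021 + 3287420) + (1650558/(-1011475) - 1371888/(1/((-224817 + 700042) + 794222))) = 1663399 + (1650558*(-1/1011475) - 1371888/(1/(475225 + 794222))) = 1663399 + (-1650558/1011475 - 1371888/(1/1269447)) = 1663399 + (-1650558/1011475 - 1371888/1/1269447) = 1663399 + (-1650558/1011475 - 1371888*1269447) = 1663399 + (-1650558/1011475 - 1741539105936) = 1663399 - 1761523267178266158/1011475 = -1761521584691762633/1011475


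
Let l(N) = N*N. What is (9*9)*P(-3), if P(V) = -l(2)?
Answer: -324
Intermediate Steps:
l(N) = N²
P(V) = -4 (P(V) = -1*2² = -1*4 = -4)
(9*9)*P(-3) = (9*9)*(-4) = 81*(-4) = -324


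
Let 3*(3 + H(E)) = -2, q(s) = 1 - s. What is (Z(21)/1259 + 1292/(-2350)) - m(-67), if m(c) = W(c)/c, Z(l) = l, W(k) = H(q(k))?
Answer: -174789014/297344325 ≈ -0.58783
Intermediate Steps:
H(E) = -11/3 (H(E) = -3 + (1/3)*(-2) = -3 - 2/3 = -11/3)
W(k) = -11/3
m(c) = -11/(3*c)
(Z(21)/1259 + 1292/(-2350)) - m(-67) = (21/1259 + 1292/(-2350)) - (-11)/(3*(-67)) = (21*(1/1259) + 1292*(-1/2350)) - (-11)*(-1)/(3*67) = (21/1259 - 646/1175) - 1*11/201 = -788639/1479325 - 11/201 = -174789014/297344325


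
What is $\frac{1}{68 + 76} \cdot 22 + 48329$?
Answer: $\frac{3479699}{72} \approx 48329.0$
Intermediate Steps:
$\frac{1}{68 + 76} \cdot 22 + 48329 = \frac{1}{144} \cdot 22 + 48329 = \frac{11}{72} + 48329 = \frac{3479699}{72}$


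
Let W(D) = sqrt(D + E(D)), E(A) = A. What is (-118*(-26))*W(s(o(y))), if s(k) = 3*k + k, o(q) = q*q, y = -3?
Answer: 18408*sqrt(2) ≈ 26033.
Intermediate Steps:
o(q) = q**2
s(k) = 4*k
W(D) = sqrt(2)*sqrt(D) (W(D) = sqrt(D + D) = sqrt(2*D) = sqrt(2)*sqrt(D))
(-118*(-26))*W(s(o(y))) = (-118*(-26))*(sqrt(2)*sqrt(4*(-3)**2)) = 3068*(sqrt(2)*sqrt(4*9)) = 3068*(sqrt(2)*sqrt(36)) = 3068*(sqrt(2)*6) = 3068*(6*sqrt(2)) = 18408*sqrt(2)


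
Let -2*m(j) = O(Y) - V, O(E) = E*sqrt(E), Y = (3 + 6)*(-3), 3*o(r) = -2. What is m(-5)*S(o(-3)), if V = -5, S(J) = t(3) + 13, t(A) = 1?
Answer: -35 + 567*I*sqrt(3) ≈ -35.0 + 982.07*I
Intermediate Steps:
o(r) = -2/3 (o(r) = (1/3)*(-2) = -2/3)
S(J) = 14 (S(J) = 1 + 13 = 14)
Y = -27 (Y = 9*(-3) = -27)
O(E) = E**(3/2)
m(j) = -5/2 + 81*I*sqrt(3)/2 (m(j) = -((-27)**(3/2) - 1*(-5))/2 = -(-81*I*sqrt(3) + 5)/2 = -(5 - 81*I*sqrt(3))/2 = -5/2 + 81*I*sqrt(3)/2)
m(-5)*S(o(-3)) = (-5/2 + 81*I*sqrt(3)/2)*14 = -35 + 567*I*sqrt(3)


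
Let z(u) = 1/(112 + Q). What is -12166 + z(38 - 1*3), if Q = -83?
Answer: -352813/29 ≈ -12166.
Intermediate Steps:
z(u) = 1/29 (z(u) = 1/(112 - 83) = 1/29)
-12166 + z(38 - 1*3) = -12166 + 1/29 = -352813/29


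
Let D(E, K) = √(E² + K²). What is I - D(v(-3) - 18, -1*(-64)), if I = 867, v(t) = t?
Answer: 867 - √4537 ≈ 799.64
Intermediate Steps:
I - D(v(-3) - 18, -1*(-64)) = 867 - √((-3 - 18)² + (-1*(-64))²) = 867 - √((-21)² + 64²) = 867 - √(441 + 4096) = 867 - √4537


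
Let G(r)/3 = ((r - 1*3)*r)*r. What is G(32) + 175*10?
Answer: 90838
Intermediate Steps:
G(r) = 3*r²*(-3 + r) (G(r) = 3*(((r - 1*3)*r)*r) = 3*(((r - 3)*r)*r) = 3*(((-3 + r)*r)*r) = 3*((r*(-3 + r))*r) = 3*(r²*(-3 + r)) = 3*r²*(-3 + r))
G(32) + 175*10 = 3*32²*(-3 + 32) + 175*10 = 3*1024*29 + 1750 = 89088 + 1750 = 90838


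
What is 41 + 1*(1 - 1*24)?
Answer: 18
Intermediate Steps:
41 + 1*(1 - 1*24) = 41 + 1*(1 - 24) = 41 + 1*(-23) = 41 - 23 = 18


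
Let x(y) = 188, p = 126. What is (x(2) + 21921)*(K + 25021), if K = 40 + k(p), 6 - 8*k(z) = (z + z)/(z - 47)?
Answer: 175089727183/316 ≈ 5.5408e+8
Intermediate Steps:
k(z) = 3/4 - z/(4*(-47 + z)) (k(z) = 3/4 - (z + z)/(8*(z - 47)) = 3/4 - 2*z/(8*(-47 + z)) = 3/4 - z/(4*(-47 + z)))
K = 12751/316 (K = 40 + (-141 + 2*126)/(4*(-47 + 126)) = 40 + (1/4)*(-141 + 252)/79 = 40 + (1/4)*(1/79)*111 = 40 + 111/316 = 12751/316 ≈ 40.351)
(x(2) + 21921)*(K + 25021) = (188 + 21921)*(12751/316 + 25021) = 22109*(7919387/316) = 175089727183/316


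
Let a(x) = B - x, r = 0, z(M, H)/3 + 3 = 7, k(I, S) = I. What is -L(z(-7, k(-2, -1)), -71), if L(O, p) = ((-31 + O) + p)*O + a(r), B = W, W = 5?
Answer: 1075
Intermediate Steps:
z(M, H) = 12 (z(M, H) = -9 + 3*7 = -9 + 21 = 12)
B = 5
a(x) = 5 - x
L(O, p) = 5 + O*(-31 + O + p) (L(O, p) = ((-31 + O) + p)*O + (5 - 1*0) = (-31 + O + p)*O + (5 + 0) = O*(-31 + O + p) + 5 = 5 + O*(-31 + O + p))
-L(z(-7, k(-2, -1)), -71) = -(5 + 12**2 - 31*12 + 12*(-71)) = -(5 + 144 - 372 - 852) = -1*(-1075) = 1075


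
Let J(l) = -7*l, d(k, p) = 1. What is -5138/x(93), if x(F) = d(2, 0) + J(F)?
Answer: 2569/325 ≈ 7.9046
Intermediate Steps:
x(F) = 1 - 7*F
-5138/x(93) = -5138/(1 - 7*93) = -5138/(1 - 651) = -5138/(-650) = -5138*(-1/650) = 2569/325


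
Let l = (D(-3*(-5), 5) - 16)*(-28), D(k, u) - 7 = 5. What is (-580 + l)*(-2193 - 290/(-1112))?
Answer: 142642071/139 ≈ 1.0262e+6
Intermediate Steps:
D(k, u) = 12 (D(k, u) = 7 + 5 = 12)
l = 112 (l = (12 - 16)*(-28) = -4*(-28) = 112)
(-580 + l)*(-2193 - 290/(-1112)) = (-580 + 112)*(-2193 - 290/(-1112)) = -468*(-2193 - 290*(-1/1112)) = -468*(-2193 + 145/556) = -468*(-1219163/556) = 142642071/139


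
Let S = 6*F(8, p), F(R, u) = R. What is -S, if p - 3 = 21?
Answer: -48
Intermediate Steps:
p = 24 (p = 3 + 21 = 24)
S = 48 (S = 6*8 = 48)
-S = -1*48 = -48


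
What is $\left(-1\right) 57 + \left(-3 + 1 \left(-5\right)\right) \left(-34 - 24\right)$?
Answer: $407$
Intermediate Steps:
$\left(-1\right) 57 + \left(-3 + 1 \left(-5\right)\right) \left(-34 - 24\right) = -57 + \left(-3 - 5\right) \left(-58\right) = -57 - -464 = -57 + 464 = 407$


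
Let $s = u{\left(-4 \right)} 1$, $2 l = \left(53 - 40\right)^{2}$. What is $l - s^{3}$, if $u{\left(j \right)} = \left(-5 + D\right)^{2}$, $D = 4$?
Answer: $\frac{167}{2} \approx 83.5$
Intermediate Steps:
$l = \frac{169}{2}$ ($l = \frac{\left(53 - 40\right)^{2}}{2} = \frac{13^{2}}{2} = \frac{1}{2} \cdot 169 = \frac{169}{2} \approx 84.5$)
$u{\left(j \right)} = 1$ ($u{\left(j \right)} = \left(-5 + 4\right)^{2} = \left(-1\right)^{2} = 1$)
$s = 1$ ($s = 1 \cdot 1 = 1$)
$l - s^{3} = \frac{169}{2} - 1^{3} = \frac{169}{2} - 1 = \frac{167}{2}$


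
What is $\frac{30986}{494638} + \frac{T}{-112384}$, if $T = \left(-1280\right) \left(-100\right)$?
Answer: $- \frac{116858073}{108573041} \approx -1.0763$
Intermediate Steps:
$T = 128000$
$\frac{30986}{494638} + \frac{T}{-112384} = \frac{30986}{494638} + \frac{128000}{-112384} = 30986 \cdot \frac{1}{494638} + 128000 \left(- \frac{1}{112384}\right) = \frac{15493}{247319} - \frac{500}{439} = - \frac{116858073}{108573041}$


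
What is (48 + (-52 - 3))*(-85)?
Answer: 595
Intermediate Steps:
(48 + (-52 - 3))*(-85) = (48 - 55)*(-85) = -7*(-85) = 595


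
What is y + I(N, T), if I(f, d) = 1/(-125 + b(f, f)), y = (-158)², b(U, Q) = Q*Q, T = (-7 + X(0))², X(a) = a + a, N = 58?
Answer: 80858397/3239 ≈ 24964.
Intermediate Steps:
X(a) = 2*a
T = 49 (T = (-7 + 2*0)² = (-7 + 0)² = (-7)² = 49)
b(U, Q) = Q²
y = 24964
I(f, d) = 1/(-125 + f²)
y + I(N, T) = 24964 + 1/(-125 + 58²) = 24964 + 1/(-125 + 3364) = 24964 + 1/3239 = 80858397/3239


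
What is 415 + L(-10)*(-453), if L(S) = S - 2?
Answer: 5851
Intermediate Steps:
L(S) = -2 + S
415 + L(-10)*(-453) = 415 + (-2 - 10)*(-453) = 415 - 12*(-453) = 415 + 5436 = 5851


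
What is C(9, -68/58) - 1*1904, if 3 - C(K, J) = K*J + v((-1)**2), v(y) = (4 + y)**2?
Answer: -55548/29 ≈ -1915.4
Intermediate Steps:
C(K, J) = -22 - J*K (C(K, J) = 3 - (K*J + (4 + (-1)**2)**2) = 3 - (J*K + (4 + 1)**2) = 3 - (J*K + 5**2) = 3 - (J*K + 25) = 3 - (25 + J*K) = 3 + (-25 - J*K) = -22 - J*K)
C(9, -68/58) - 1*1904 = (-22 - 1*(-68/58)*9) - 1*1904 = (-22 - 1*(-68*1/58)*9) - 1904 = (-22 - 1*(-34/29)*9) - 1904 = (-22 + 306/29) - 1904 = -332/29 - 1904 = -55548/29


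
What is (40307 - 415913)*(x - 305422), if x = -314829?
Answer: 232969997106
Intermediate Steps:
(40307 - 415913)*(x - 305422) = (40307 - 415913)*(-314829 - 305422) = -375606*(-620251) = 232969997106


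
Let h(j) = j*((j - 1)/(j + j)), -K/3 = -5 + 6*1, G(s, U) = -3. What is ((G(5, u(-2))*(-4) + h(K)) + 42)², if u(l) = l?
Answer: 2704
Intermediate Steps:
K = -3 (K = -3*(-5 + 6*1) = -3*(-5 + 6) = -3*1 = -3)
h(j) = -½ + j/2 (h(j) = j*((-1 + j)/((2*j))) = j*((-1 + j)*(1/(2*j))) = j*((-1 + j)/(2*j)) = -½ + j/2)
((G(5, u(-2))*(-4) + h(K)) + 42)² = ((-3*(-4) + (-½ + (½)*(-3))) + 42)² = ((12 + (-½ - 3/2)) + 42)² = ((12 - 2) + 42)² = (10 + 42)² = 52² = 2704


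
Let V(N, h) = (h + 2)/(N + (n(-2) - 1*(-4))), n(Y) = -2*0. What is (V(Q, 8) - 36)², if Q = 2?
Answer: 10609/9 ≈ 1178.8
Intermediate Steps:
n(Y) = 0
V(N, h) = (2 + h)/(4 + N) (V(N, h) = (h + 2)/(N + (0 - 1*(-4))) = (2 + h)/(N + (0 + 4)) = (2 + h)/(N + 4) = (2 + h)/(4 + N))
(V(Q, 8) - 36)² = ((2 + 8)/(4 + 2) - 36)² = (10/6 - 36)² = ((⅙)*10 - 36)² = (5/3 - 36)² = (-103/3)² = 10609/9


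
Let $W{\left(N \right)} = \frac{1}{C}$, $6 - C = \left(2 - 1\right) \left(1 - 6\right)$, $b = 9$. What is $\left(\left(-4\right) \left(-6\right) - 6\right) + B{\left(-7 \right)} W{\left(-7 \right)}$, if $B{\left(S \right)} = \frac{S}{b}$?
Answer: $\frac{1775}{99} \approx 17.929$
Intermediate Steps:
$C = 11$ ($C = 6 - \left(2 - 1\right) \left(1 - 6\right) = 6 - 1 \left(-5\right) = 6 - -5 = 6 + 5 = 11$)
$B{\left(S \right)} = \frac{S}{9}$
$W{\left(N \right)} = \frac{1}{11}$
$\left(\left(-4\right) \left(-6\right) - 6\right) + B{\left(-7 \right)} W{\left(-7 \right)} = \left(\left(-4\right) \left(-6\right) - 6\right) + \frac{1}{9} \left(-7\right) \frac{1}{11} = \left(24 - 6\right) - \frac{7}{99} = 18 - \frac{7}{99} = \frac{1775}{99}$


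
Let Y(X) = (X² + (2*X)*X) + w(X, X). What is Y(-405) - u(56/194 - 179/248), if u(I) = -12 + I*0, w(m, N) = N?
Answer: 491682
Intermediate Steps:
Y(X) = X + 3*X² (Y(X) = (X² + (2*X)*X) + X = (X² + 2*X²) + X = 3*X² + X = X + 3*X²)
u(I) = -12 (u(I) = -12 + 0 = -12)
Y(-405) - u(56/194 - 179/248) = -405*(1 + 3*(-405)) - 1*(-12) = -405*(1 - 1215) + 12 = -405*(-1214) + 12 = 491670 + 12 = 491682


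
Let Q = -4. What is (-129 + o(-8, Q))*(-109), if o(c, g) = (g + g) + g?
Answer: 15369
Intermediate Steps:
o(c, g) = 3*g (o(c, g) = 2*g + g = 3*g)
(-129 + o(-8, Q))*(-109) = (-129 + 3*(-4))*(-109) = (-129 - 12)*(-109) = -141*(-109) = 15369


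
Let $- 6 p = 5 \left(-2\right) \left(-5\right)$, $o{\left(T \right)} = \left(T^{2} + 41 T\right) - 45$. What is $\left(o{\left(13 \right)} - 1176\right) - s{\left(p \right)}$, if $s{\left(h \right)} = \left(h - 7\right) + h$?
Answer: $- \frac{1486}{3} \approx -495.33$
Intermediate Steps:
$o{\left(T \right)} = -45 + T^{2} + 41 T$
$p = - \frac{25}{3}$ ($p = - \frac{5 \left(-2\right) \left(-5\right)}{6} = - \frac{\left(-10\right) \left(-5\right)}{6} = \left(- \frac{1}{6}\right) 50 = - \frac{25}{3} \approx -8.3333$)
$s{\left(h \right)} = -7 + 2 h$ ($s{\left(h \right)} = \left(-7 + h\right) + h = -7 + 2 h$)
$\left(o{\left(13 \right)} - 1176\right) - s{\left(p \right)} = \left(\left(-45 + 13^{2} + 41 \cdot 13\right) - 1176\right) - \left(-7 + 2 \left(- \frac{25}{3}\right)\right) = \left(\left(-45 + 169 + 533\right) - 1176\right) - \left(-7 - \frac{50}{3}\right) = \left(657 - 1176\right) - - \frac{71}{3} = -519 + \frac{71}{3} = - \frac{1486}{3}$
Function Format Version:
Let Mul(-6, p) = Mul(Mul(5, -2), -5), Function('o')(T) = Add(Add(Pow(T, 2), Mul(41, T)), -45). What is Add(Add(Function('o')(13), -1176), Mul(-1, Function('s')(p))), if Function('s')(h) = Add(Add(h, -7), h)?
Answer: Rational(-1486, 3) ≈ -495.33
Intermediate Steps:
Function('o')(T) = Add(-45, Pow(T, 2), Mul(41, T))
p = Rational(-25, 3) (p = Mul(Rational(-1, 6), Mul(Mul(5, -2), -5)) = Mul(Rational(-1, 6), Mul(-10, -5)) = Mul(Rational(-1, 6), 50) = Rational(-25, 3) ≈ -8.3333)
Function('s')(h) = Add(-7, Mul(2, h)) (Function('s')(h) = Add(Add(-7, h), h) = Add(-7, Mul(2, h)))
Add(Add(Function('o')(13), -1176), Mul(-1, Function('s')(p))) = Add(Add(Add(-45, Pow(13, 2), Mul(41, 13)), -1176), Mul(-1, Add(-7, Mul(2, Rational(-25, 3))))) = Add(Add(Add(-45, 169, 533), -1176), Mul(-1, Add(-7, Rational(-50, 3)))) = Add(Add(657, -1176), Mul(-1, Rational(-71, 3))) = Add(-519, Rational(71, 3)) = Rational(-1486, 3)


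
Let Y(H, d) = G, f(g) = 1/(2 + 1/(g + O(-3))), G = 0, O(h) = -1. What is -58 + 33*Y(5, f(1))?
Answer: -58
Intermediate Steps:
f(g) = 1/(2 + 1/(-1 + g)) (f(g) = 1/(2 + 1/(g - 1)) = 1/(2 + 1/(-1 + g)))
Y(H, d) = 0
-58 + 33*Y(5, f(1)) = -58 + 33*0 = -58 + 0 = -58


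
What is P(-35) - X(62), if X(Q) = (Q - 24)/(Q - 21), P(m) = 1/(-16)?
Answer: -649/656 ≈ -0.98933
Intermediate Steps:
P(m) = -1/16
X(Q) = (-24 + Q)/(-21 + Q)
P(-35) - X(62) = -1/16 - (-24 + 62)/(-21 + 62) = -1/16 - 38/41 = -649/656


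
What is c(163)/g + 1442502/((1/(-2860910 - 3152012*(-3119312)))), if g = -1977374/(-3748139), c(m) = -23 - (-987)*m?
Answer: 26749744232647581581013967/988687 ≈ 2.7056e+19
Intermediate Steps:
c(m) = -23 + 987*m
g = 1977374/3748139 (g = -1977374*(-1/3748139) = 1977374/3748139 ≈ 0.52756)
c(163)/g + 1442502/((1/(-2860910 - 3152012*(-3119312)))) = (-23 + 987*163)/(1977374/3748139) + 1442502/((1/(-2860910 - 3152012*(-3119312)))) = (-23 + 160881)*(3748139/1977374) + 1442502/((-1/3119312/(-6012922))) = 160858*(3748139/1977374) + 1442502/((-1/6012922*(-1/3119312))) = 301459071631/988687 + 1442502/(1/18756179749664) = 301459071631/988687 + 1442502*18756179749664 = 301459071631/988687 + 27055826801249819328 = 26749744232647581581013967/988687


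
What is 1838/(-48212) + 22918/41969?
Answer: 513891797/1011704714 ≈ 0.50795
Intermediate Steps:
1838/(-48212) + 22918/41969 = 1838*(-1/48212) + 22918*(1/41969) = -919/24106 + 22918/41969 = 513891797/1011704714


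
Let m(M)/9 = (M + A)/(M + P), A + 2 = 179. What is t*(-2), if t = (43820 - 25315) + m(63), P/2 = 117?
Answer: -407270/11 ≈ -37025.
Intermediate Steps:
P = 234 (P = 2*117 = 234)
A = 177 (A = -2 + 179 = 177)
m(M) = 9*(177 + M)/(234 + M) (m(M) = 9*((M + 177)/(M + 234)) = 9*((177 + M)/(234 + M)) = 9*(177 + M)/(234 + M))
t = 203635/11 (t = (43820 - 25315) + 9*(177 + 63)/(234 + 63) = 18505 + 9*240/297 = 18505 + 9*(1/297)*240 = 18505 + 80/11 = 203635/11 ≈ 18512.)
t*(-2) = (203635/11)*(-2) = -407270/11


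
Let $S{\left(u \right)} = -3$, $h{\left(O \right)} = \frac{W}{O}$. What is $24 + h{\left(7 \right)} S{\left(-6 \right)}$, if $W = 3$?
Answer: $\frac{159}{7} \approx 22.714$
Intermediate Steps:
$h{\left(O \right)} = \frac{3}{O}$
$24 + h{\left(7 \right)} S{\left(-6 \right)} = 24 + \frac{3}{7} \left(-3\right) = 24 - \frac{9}{7} = \frac{159}{7}$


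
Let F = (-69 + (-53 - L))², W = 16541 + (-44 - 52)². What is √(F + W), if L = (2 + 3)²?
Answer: √47366 ≈ 217.64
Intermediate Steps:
L = 25 (L = 5² = 25)
W = 25757 (W = 16541 + (-96)² = 16541 + 9216 = 25757)
F = 21609 (F = (-69 + (-53 - 1*25))² = (-69 + (-53 - 25))² = (-69 - 78)² = (-147)² = 21609)
√(F + W) = √(21609 + 25757) = √47366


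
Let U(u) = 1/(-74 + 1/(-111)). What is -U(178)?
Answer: 111/8215 ≈ 0.013512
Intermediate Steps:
U(u) = -111/8215 (U(u) = 1/(-74 - 1/111) = 1/(-8215/111) = -111/8215)
-U(178) = -1*(-111/8215) = 111/8215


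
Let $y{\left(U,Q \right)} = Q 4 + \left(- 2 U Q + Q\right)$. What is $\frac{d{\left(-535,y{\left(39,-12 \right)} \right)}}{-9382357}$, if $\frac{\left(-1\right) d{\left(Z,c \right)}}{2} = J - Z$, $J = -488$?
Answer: $\frac{94}{9382357} \approx 1.0019 \cdot 10^{-5}$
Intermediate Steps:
$y{\left(U,Q \right)} = 5 Q - 2 Q U$ ($y{\left(U,Q \right)} = 4 Q - \left(- Q + 2 Q U\right) = 5 Q - 2 Q U$)
$d{\left(Z,c \right)} = 976 + 2 Z$ ($d{\left(Z,c \right)} = - 2 \left(-488 - Z\right) = 976 + 2 Z$)
$\frac{d{\left(-535,y{\left(39,-12 \right)} \right)}}{-9382357} = \frac{976 + 2 \left(-535\right)}{-9382357} = \left(976 - 1070\right) \left(- \frac{1}{9382357}\right) = \left(-94\right) \left(- \frac{1}{9382357}\right) = \frac{94}{9382357}$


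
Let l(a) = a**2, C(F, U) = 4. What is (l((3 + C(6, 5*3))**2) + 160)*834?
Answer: 2135874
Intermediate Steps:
(l((3 + C(6, 5*3))**2) + 160)*834 = (((3 + 4)**2)**2 + 160)*834 = ((7**2)**2 + 160)*834 = (49**2 + 160)*834 = (2401 + 160)*834 = 2561*834 = 2135874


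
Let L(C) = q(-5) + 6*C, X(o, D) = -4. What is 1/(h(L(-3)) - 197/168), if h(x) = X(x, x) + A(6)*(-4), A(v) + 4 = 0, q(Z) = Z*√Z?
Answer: 168/1819 ≈ 0.092358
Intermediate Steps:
q(Z) = Z^(3/2)
A(v) = -4 (A(v) = -4 + 0 = -4)
L(C) = 6*C - 5*I*√5 (L(C) = (-5)^(3/2) + 6*C = -5*I*√5 + 6*C = 6*C - 5*I*√5)
h(x) = 12 (h(x) = -4 - 4*(-4) = -4 + 16 = 12)
1/(h(L(-3)) - 197/168) = 1/(12 - 197/168) = 1/(1819/168) = 168/1819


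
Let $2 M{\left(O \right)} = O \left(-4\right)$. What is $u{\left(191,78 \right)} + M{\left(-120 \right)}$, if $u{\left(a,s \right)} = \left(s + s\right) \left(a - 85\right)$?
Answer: $16776$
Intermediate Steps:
$u{\left(a,s \right)} = 2 s \left(-85 + a\right)$
$M{\left(O \right)} = - 2 O$ ($M{\left(O \right)} = \frac{O \left(-4\right)}{2} = \frac{\left(-4\right) O}{2} = - 2 O$)
$u{\left(191,78 \right)} + M{\left(-120 \right)} = 2 \cdot 78 \left(-85 + 191\right) - -240 = 2 \cdot 78 \cdot 106 + 240 = 16536 + 240 = 16776$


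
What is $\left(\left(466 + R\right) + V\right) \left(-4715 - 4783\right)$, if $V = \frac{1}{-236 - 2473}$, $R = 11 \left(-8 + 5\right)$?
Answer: $- \frac{3713705336}{903} \approx -4.1126 \cdot 10^{6}$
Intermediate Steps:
$R = -33$ ($R = 11 \left(-3\right) = -33$)
$V = - \frac{1}{2709}$ ($V = \frac{1}{-2709} = - \frac{1}{2709} \approx -0.00036914$)
$\left(\left(466 + R\right) + V\right) \left(-4715 - 4783\right) = \left(\left(466 - 33\right) - \frac{1}{2709}\right) \left(-4715 - 4783\right) = \left(433 - \frac{1}{2709}\right) \left(-9498\right) = \frac{1172996}{2709} \left(-9498\right) = - \frac{3713705336}{903}$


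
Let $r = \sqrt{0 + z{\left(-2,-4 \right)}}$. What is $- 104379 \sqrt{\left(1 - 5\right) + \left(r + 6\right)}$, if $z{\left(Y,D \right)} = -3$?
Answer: $- 104379 \sqrt{2 + i \sqrt{3}} \approx -1.5908 \cdot 10^{5} - 59310.0 i$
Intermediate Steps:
$r = i \sqrt{3}$ ($r = \sqrt{0 - 3} = \sqrt{-3} = i \sqrt{3} \approx 1.732 i$)
$- 104379 \sqrt{\left(1 - 5\right) + \left(r + 6\right)} = - 104379 \sqrt{\left(1 - 5\right) + \left(i \sqrt{3} + 6\right)} = - 104379 \sqrt{-4 + \left(6 + i \sqrt{3}\right)} = - 104379 \sqrt{2 + i \sqrt{3}}$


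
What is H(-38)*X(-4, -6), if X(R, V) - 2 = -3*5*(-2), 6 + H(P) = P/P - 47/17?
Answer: -4224/17 ≈ -248.47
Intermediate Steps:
H(P) = -132/17 (H(P) = -6 + (P/P - 47/17) = -6 + (1 - 47*1/17) = -6 + (1 - 47/17) = -6 - 30/17 = -132/17)
X(R, V) = 32 (X(R, V) = 2 - 3*5*(-2) = 2 - 15*(-2) = 2 + 30 = 32)
H(-38)*X(-4, -6) = -132/17*32 = -4224/17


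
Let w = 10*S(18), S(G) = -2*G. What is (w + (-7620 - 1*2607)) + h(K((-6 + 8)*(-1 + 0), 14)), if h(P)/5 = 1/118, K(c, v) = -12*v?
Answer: -1249261/118 ≈ -10587.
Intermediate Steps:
h(P) = 5/118
w = -360 (w = 10*(-2*18) = 10*(-36) = -360)
(w + (-7620 - 1*2607)) + h(K((-6 + 8)*(-1 + 0), 14)) = (-360 + (-7620 - 1*2607)) + 5/118 = (-360 + (-7620 - 2607)) + 5/118 = (-360 - 10227) + 5/118 = -10587 + 5/118 = -1249261/118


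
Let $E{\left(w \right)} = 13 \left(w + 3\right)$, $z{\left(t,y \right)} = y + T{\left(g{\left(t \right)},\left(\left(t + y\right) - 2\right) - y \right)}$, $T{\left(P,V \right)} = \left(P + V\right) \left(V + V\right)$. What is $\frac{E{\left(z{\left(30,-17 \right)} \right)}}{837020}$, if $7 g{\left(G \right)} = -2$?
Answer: $\frac{9997}{418510} \approx 0.023887$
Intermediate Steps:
$g{\left(G \right)} = - \frac{2}{7}$ ($g{\left(G \right)} = \frac{1}{7} \left(-2\right) = - \frac{2}{7}$)
$T{\left(P,V \right)} = 2 V \left(P + V\right)$ ($T{\left(P,V \right)} = \left(P + V\right) 2 V = 2 V \left(P + V\right)$)
$z{\left(t,y \right)} = y + 2 \left(-2 + t\right) \left(- \frac{16}{7} + t\right)$ ($z{\left(t,y \right)} = y + 2 \left(\left(\left(t + y\right) - 2\right) - y\right) \left(- \frac{2}{7} - \left(2 - t\right)\right) = y + 2 \left(\left(-2 + t + y\right) - y\right) \left(- \frac{2}{7} + \left(\left(-2 + t + y\right) - y\right)\right) = y + 2 \left(-2 + t\right) \left(- \frac{2}{7} + \left(-2 + t\right)\right) = y + 2 \left(-2 + t\right) \left(- \frac{16}{7} + t\right)$)
$E{\left(w \right)} = 39 + 13 w$ ($E{\left(w \right)} = 13 \left(3 + w\right) = 39 + 13 w$)
$\frac{E{\left(z{\left(30,-17 \right)} \right)}}{837020} = \frac{39 + 13 \left(-17 + \frac{2 \left(-16 + 7 \cdot 30\right) \left(-2 + 30\right)}{7}\right)}{837020} = \left(39 + 13 \left(-17 + \frac{2}{7} \left(-16 + 210\right) 28\right)\right) \frac{1}{837020} = \left(39 + 13 \left(-17 + \frac{2}{7} \cdot 194 \cdot 28\right)\right) \frac{1}{837020} = \left(39 + 13 \left(-17 + 1552\right)\right) \frac{1}{837020} = \left(39 + 13 \cdot 1535\right) \frac{1}{837020} = \left(39 + 19955\right) \frac{1}{837020} = 19994 \cdot \frac{1}{837020} = \frac{9997}{418510}$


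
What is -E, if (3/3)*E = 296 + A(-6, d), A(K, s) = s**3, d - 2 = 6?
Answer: -808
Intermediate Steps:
d = 8 (d = 2 + 6 = 8)
E = 808 (E = 296 + 8**3 = 296 + 512 = 808)
-E = -1*808 = -808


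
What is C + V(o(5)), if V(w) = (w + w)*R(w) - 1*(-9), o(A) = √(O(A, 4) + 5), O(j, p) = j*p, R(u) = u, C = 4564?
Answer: 4623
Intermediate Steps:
o(A) = √(5 + 4*A) (o(A) = √(A*4 + 5) = √(4*A + 5) = √(5 + 4*A))
V(w) = 9 + 2*w² (V(w) = (w + w)*w - 1*(-9) = (2*w)*w + 9 = 2*w² + 9 = 9 + 2*w²)
C + V(o(5)) = 4564 + (9 + 2*(√(5 + 4*5))²) = 4564 + (9 + 2*(√(5 + 20))²) = 4564 + (9 + 2*(√25)²) = 4564 + (9 + 2*5²) = 4564 + (9 + 2*25) = 4564 + (9 + 50) = 4564 + 59 = 4623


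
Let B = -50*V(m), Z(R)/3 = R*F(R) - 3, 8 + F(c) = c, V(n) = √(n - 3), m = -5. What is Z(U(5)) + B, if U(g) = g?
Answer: -54 - 100*I*√2 ≈ -54.0 - 141.42*I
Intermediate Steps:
V(n) = √(-3 + n)
F(c) = -8 + c
Z(R) = -9 + 3*R*(-8 + R) (Z(R) = 3*(R*(-8 + R) - 3) = 3*(-3 + R*(-8 + R)) = -9 + 3*R*(-8 + R))
B = -100*I*√2 (B = -50*√(-3 - 5) = -100*I*√2 ≈ -141.42*I)
Z(U(5)) + B = (-9 + 3*5*(-8 + 5)) - 100*I*√2 = (-9 + 3*5*(-3)) - 100*I*√2 = (-9 - 45) - 100*I*√2 = -54 - 100*I*√2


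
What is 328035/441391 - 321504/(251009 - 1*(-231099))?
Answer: 4059831429/53199533057 ≈ 0.076313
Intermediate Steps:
328035/441391 - 321504/(251009 - 1*(-231099)) = 328035*(1/441391) - 321504/(251009 + 231099) = 328035/441391 - 321504/482108 = 328035/441391 - 321504*1/482108 = 328035/441391 - 80376/120527 = 4059831429/53199533057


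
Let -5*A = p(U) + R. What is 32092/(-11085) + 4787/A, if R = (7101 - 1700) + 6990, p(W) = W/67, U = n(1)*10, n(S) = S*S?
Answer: -44419407869/9202844595 ≈ -4.8267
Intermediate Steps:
n(S) = S²
U = 10 (U = 1²*10 = 1*10 = 10)
p(W) = W/67 (p(W) = W*(1/67) = W/67)
R = 12391 (R = 5401 + 6990 = 12391)
A = -830207/335 (A = -((1/67)*10 + 12391)/5 = -(10/67 + 12391)/5 = -⅕*830207/67 = -830207/335 ≈ -2478.2)
32092/(-11085) + 4787/A = 32092/(-11085) + 4787/(-830207/335) = 32092*(-1/11085) + 4787*(-335/830207) = -32092/11085 - 1603645/830207 = -44419407869/9202844595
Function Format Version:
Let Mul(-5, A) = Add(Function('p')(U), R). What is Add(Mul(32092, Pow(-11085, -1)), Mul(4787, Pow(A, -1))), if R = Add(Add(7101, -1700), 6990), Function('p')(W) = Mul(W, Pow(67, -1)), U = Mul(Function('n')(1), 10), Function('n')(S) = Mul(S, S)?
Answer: Rational(-44419407869, 9202844595) ≈ -4.8267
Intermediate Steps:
Function('n')(S) = Pow(S, 2)
U = 10 (U = Mul(Pow(1, 2), 10) = Mul(1, 10) = 10)
Function('p')(W) = Mul(Rational(1, 67), W) (Function('p')(W) = Mul(W, Rational(1, 67)) = Mul(Rational(1, 67), W))
R = 12391 (R = Add(5401, 6990) = 12391)
A = Rational(-830207, 335) (A = Mul(Rational(-1, 5), Add(Mul(Rational(1, 67), 10), 12391)) = Mul(Rational(-1, 5), Add(Rational(10, 67), 12391)) = Mul(Rational(-1, 5), Rational(830207, 67)) = Rational(-830207, 335) ≈ -2478.2)
Add(Mul(32092, Pow(-11085, -1)), Mul(4787, Pow(A, -1))) = Add(Mul(32092, Pow(-11085, -1)), Mul(4787, Pow(Rational(-830207, 335), -1))) = Add(Mul(32092, Rational(-1, 11085)), Mul(4787, Rational(-335, 830207))) = Add(Rational(-32092, 11085), Rational(-1603645, 830207)) = Rational(-44419407869, 9202844595)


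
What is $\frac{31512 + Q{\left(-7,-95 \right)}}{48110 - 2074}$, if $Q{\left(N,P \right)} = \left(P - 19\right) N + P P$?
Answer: $\frac{41335}{46036} \approx 0.89788$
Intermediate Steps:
$Q{\left(N,P \right)} = P^{2} + N \left(-19 + P\right)$ ($Q{\left(N,P \right)} = \left(-19 + P\right) N + P^{2} = N \left(-19 + P\right) + P^{2} = P^{2} + N \left(-19 + P\right)$)
$\frac{31512 + Q{\left(-7,-95 \right)}}{48110 - 2074} = \frac{31512 - \left(-798 - 9025\right)}{48110 - 2074} = \frac{31512 + \left(9025 + 133 + 665\right)}{46036} = \left(31512 + 9823\right) \frac{1}{46036} = 41335 \cdot \frac{1}{46036} = \frac{41335}{46036}$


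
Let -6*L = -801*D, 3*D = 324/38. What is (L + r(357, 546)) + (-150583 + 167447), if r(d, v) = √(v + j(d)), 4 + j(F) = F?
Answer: 327625/19 + √899 ≈ 17273.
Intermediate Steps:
j(F) = -4 + F
D = 54/19 (D = (324/38)/3 = (324*(1/38))/3 = (⅓)*(162/19) = 54/19 ≈ 2.8421)
r(d, v) = √(-4 + d + v) (r(d, v) = √(v + (-4 + d)) = √(-4 + d + v))
L = 7209/19 (L = -(-267)*54/(2*19) = -⅙*(-43254/19) = 7209/19 ≈ 379.42)
(L + r(357, 546)) + (-150583 + 167447) = (7209/19 + √(-4 + 357 + 546)) + (-150583 + 167447) = (7209/19 + √899) + 16864 = 327625/19 + √899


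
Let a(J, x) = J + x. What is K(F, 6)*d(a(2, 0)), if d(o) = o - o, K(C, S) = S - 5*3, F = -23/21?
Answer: 0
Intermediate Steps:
F = -23/21 (F = -23*1/21 = -23/21 ≈ -1.0952)
K(C, S) = -15 + S (K(C, S) = S - 15 = -15 + S)
d(o) = 0
K(F, 6)*d(a(2, 0)) = (-15 + 6)*0 = -9*0 = 0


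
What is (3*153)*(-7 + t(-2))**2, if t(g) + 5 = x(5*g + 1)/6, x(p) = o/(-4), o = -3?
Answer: 4142475/64 ≈ 64726.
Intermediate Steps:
x(p) = 3/4 (x(p) = -3/(-4) = -3*(-1/4) = 3/4)
t(g) = -39/8 (t(g) = -5 + (3/4)/6 = -5 + (3/4)*(1/6) = -5 + 1/8 = -39/8)
(3*153)*(-7 + t(-2))**2 = (3*153)*(-7 - 39/8)**2 = 459*(-95/8)**2 = 459*(9025/64) = 4142475/64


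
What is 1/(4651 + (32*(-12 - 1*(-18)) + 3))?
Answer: 1/4846 ≈ 0.00020636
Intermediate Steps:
1/(4651 + (32*(-12 - 1*(-18)) + 3)) = 1/(4651 + (32*(-12 + 18) + 3)) = 1/(4651 + (32*6 + 3)) = 1/(4651 + (192 + 3)) = 1/(4651 + 195) = 1/4846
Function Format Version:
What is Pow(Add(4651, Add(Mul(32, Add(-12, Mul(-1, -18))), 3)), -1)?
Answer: Rational(1, 4846) ≈ 0.00020636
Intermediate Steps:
Pow(Add(4651, Add(Mul(32, Add(-12, Mul(-1, -18))), 3)), -1) = Pow(Add(4651, Add(Mul(32, Add(-12, 18)), 3)), -1) = Pow(Add(4651, Add(Mul(32, 6), 3)), -1) = Pow(Add(4651, Add(192, 3)), -1) = Pow(Add(4651, 195), -1) = Pow(4846, -1) = Rational(1, 4846)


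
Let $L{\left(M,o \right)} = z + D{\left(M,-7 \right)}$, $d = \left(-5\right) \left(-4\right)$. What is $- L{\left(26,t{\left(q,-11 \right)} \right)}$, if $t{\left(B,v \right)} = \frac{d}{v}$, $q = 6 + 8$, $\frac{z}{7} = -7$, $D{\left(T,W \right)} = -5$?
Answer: $54$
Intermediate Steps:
$d = 20$
$z = -49$ ($z = 7 \left(-7\right) = -49$)
$q = 14$
$t{\left(B,v \right)} = \frac{20}{v}$
$L{\left(M,o \right)} = -54$ ($L{\left(M,o \right)} = -49 - 5 = -54$)
$- L{\left(26,t{\left(q,-11 \right)} \right)} = \left(-1\right) \left(-54\right) = 54$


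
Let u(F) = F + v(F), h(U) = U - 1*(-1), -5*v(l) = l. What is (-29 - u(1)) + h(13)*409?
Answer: 28481/5 ≈ 5696.2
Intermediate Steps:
v(l) = -l/5
h(U) = 1 + U (h(U) = U + 1 = 1 + U)
u(F) = 4*F/5 (u(F) = F - F/5 = 4*F/5)
(-29 - u(1)) + h(13)*409 = (-29 - 4/5) + (1 + 13)*409 = (-29 - 1*4/5) + 14*409 = (-29 - 4/5) + 5726 = -149/5 + 5726 = 28481/5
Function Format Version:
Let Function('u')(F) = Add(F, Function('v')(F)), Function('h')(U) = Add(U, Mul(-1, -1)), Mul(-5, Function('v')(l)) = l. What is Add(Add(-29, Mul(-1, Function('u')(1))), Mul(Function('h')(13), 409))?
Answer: Rational(28481, 5) ≈ 5696.2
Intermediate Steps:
Function('v')(l) = Mul(Rational(-1, 5), l)
Function('h')(U) = Add(1, U) (Function('h')(U) = Add(U, 1) = Add(1, U))
Function('u')(F) = Mul(Rational(4, 5), F) (Function('u')(F) = Add(F, Mul(Rational(-1, 5), F)) = Mul(Rational(4, 5), F))
Add(Add(-29, Mul(-1, Function('u')(1))), Mul(Function('h')(13), 409)) = Add(Add(-29, Mul(-1, Mul(Rational(4, 5), 1))), Mul(Add(1, 13), 409)) = Add(Add(-29, Mul(-1, Rational(4, 5))), Mul(14, 409)) = Add(Add(-29, Rational(-4, 5)), 5726) = Add(Rational(-149, 5), 5726) = Rational(28481, 5)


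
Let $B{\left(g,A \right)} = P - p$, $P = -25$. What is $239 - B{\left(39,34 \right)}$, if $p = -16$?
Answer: $248$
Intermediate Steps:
$B{\left(g,A \right)} = -9$ ($B{\left(g,A \right)} = -25 - -16 = -25 + 16 = -9$)
$239 - B{\left(39,34 \right)} = 239 - -9 = 239 + 9 = 248$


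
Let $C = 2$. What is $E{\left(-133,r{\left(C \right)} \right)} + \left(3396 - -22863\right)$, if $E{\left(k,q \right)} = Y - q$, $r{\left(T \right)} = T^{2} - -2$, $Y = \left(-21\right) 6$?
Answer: $26127$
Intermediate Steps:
$Y = -126$
$r{\left(T \right)} = 2 + T^{2}$ ($r{\left(T \right)} = T^{2} + 2 = 2 + T^{2}$)
$E{\left(k,q \right)} = -126 - q$
$E{\left(-133,r{\left(C \right)} \right)} + \left(3396 - -22863\right) = \left(-126 - \left(2 + 2^{2}\right)\right) + \left(3396 - -22863\right) = \left(-126 - \left(2 + 4\right)\right) + \left(3396 + 22863\right) = \left(-126 - 6\right) + 26259 = -132 + 26259 = 26127$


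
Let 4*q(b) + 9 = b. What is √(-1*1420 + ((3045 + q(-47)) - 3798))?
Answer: 27*I*√3 ≈ 46.765*I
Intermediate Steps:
q(b) = -9/4 + b/4
√(-1*1420 + ((3045 + q(-47)) - 3798)) = √(-1*1420 + ((3045 + (-9/4 + (¼)*(-47))) - 3798)) = √(-1420 + ((3045 + (-9/4 - 47/4)) - 3798)) = √(-1420 + ((3045 - 14) - 3798)) = √(-1420 + (3031 - 3798)) = √(-1420 - 767) = √(-2187) = 27*I*√3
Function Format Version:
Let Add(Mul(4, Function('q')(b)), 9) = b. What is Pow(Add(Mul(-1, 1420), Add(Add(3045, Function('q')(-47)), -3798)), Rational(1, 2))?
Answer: Mul(27, I, Pow(3, Rational(1, 2))) ≈ Mul(46.765, I)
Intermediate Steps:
Function('q')(b) = Add(Rational(-9, 4), Mul(Rational(1, 4), b))
Pow(Add(Mul(-1, 1420), Add(Add(3045, Function('q')(-47)), -3798)), Rational(1, 2)) = Pow(Add(Mul(-1, 1420), Add(Add(3045, Add(Rational(-9, 4), Mul(Rational(1, 4), -47))), -3798)), Rational(1, 2)) = Pow(Add(-1420, Add(Add(3045, Add(Rational(-9, 4), Rational(-47, 4))), -3798)), Rational(1, 2)) = Pow(Add(-1420, Add(Add(3045, -14), -3798)), Rational(1, 2)) = Pow(Add(-1420, Add(3031, -3798)), Rational(1, 2)) = Pow(Add(-1420, -767), Rational(1, 2)) = Pow(-2187, Rational(1, 2)) = Mul(27, I, Pow(3, Rational(1, 2)))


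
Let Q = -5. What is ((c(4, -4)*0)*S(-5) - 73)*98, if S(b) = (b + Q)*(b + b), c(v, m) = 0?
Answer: -7154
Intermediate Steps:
S(b) = 2*b*(-5 + b) (S(b) = (b - 5)*(b + b) = (-5 + b)*(2*b) = 2*b*(-5 + b))
((c(4, -4)*0)*S(-5) - 73)*98 = ((0*0)*(2*(-5)*(-5 - 5)) - 73)*98 = (0*(2*(-5)*(-10)) - 73)*98 = (0*100 - 73)*98 = (0 - 73)*98 = -73*98 = -7154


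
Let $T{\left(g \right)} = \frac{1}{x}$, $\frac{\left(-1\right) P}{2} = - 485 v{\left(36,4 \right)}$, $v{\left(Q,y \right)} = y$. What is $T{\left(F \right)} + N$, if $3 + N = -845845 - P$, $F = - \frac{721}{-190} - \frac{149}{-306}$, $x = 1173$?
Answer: $- \frac{996730943}{1173} \approx -8.4973 \cdot 10^{5}$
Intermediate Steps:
$F = \frac{62234}{14535}$ ($F = \left(-721\right) \left(- \frac{1}{190}\right) - - \frac{149}{306} = \frac{721}{190} + \frac{149}{306} = \frac{62234}{14535} \approx 4.2817$)
$P = 3880$ ($P = - 2 \left(\left(-485\right) 4\right) = \left(-2\right) \left(-1940\right) = 3880$)
$T{\left(g \right)} = \frac{1}{1173}$
$N = -849728$ ($N = -3 - 849725 = -849728$)
$T{\left(F \right)} + N = \frac{1}{1173} - 849728 = - \frac{996730943}{1173}$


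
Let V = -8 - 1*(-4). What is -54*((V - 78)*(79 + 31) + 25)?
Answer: 485730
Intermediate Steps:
V = -4 (V = -8 + 4 = -4)
-54*((V - 78)*(79 + 31) + 25) = -54*((-4 - 78)*(79 + 31) + 25) = -54*(-82*110 + 25) = -54*(-9020 + 25) = -54*(-8995) = 485730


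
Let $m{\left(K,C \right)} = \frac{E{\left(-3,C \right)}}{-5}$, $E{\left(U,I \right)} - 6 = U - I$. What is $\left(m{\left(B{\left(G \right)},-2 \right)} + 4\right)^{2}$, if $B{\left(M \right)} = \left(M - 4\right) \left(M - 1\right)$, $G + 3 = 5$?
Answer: $9$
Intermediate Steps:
$G = 2$ ($G = -3 + 5 = 2$)
$B{\left(M \right)} = \left(-1 + M\right) \left(-4 + M\right)$ ($B{\left(M \right)} = \left(-4 + M\right) \left(-1 + M\right) = \left(-1 + M\right) \left(-4 + M\right)$)
$E{\left(U,I \right)} = 6 + U - I$ ($E{\left(U,I \right)} = 6 - \left(I - U\right) = 6 + U - I$)
$m{\left(K,C \right)} = - \frac{3}{5} + \frac{C}{5}$ ($m{\left(K,C \right)} = \frac{6 - 3 - C}{-5} = \left(3 - C\right) \left(- \frac{1}{5}\right) = - \frac{3}{5} + \frac{C}{5}$)
$\left(m{\left(B{\left(G \right)},-2 \right)} + 4\right)^{2} = \left(\left(- \frac{3}{5} + \frac{1}{5} \left(-2\right)\right) + 4\right)^{2} = \left(\left(- \frac{3}{5} - \frac{2}{5}\right) + 4\right)^{2} = \left(-1 + 4\right)^{2} = 3^{2} = 9$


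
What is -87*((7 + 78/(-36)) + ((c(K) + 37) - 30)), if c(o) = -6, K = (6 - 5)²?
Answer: -1015/2 ≈ -507.50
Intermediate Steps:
K = 1 (K = 1² = 1)
-87*((7 + 78/(-36)) + ((c(K) + 37) - 30)) = -87*((7 + 78/(-36)) + ((-6 + 37) - 30)) = -87*((7 + 78*(-1/36)) + (31 - 30)) = -87*((7 - 13/6) + 1) = -87*(29/6 + 1) = -87*35/6 = -1015/2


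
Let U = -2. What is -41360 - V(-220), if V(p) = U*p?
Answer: -41800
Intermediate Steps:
V(p) = -2*p
-41360 - V(-220) = -41360 - (-2)*(-220) = -41360 - 1*440 = -41360 - 440 = -41800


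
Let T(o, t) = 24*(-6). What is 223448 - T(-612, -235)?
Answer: 223592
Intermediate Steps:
T(o, t) = -144
223448 - T(-612, -235) = 223448 - 1*(-144) = 223448 + 144 = 223592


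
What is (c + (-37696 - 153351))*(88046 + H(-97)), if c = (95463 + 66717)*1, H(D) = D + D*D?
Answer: -2810433386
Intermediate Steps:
H(D) = D + D**2
c = 162180 (c = 162180*1 = 162180)
(c + (-37696 - 153351))*(88046 + H(-97)) = (162180 + (-37696 - 153351))*(88046 - 97*(1 - 97)) = (162180 - 191047)*(88046 - 97*(-96)) = -28867*(88046 + 9312) = -28867*97358 = -2810433386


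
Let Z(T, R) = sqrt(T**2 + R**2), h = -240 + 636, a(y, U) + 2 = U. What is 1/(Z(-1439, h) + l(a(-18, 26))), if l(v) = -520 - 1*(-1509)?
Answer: -989/1249416 + 53*sqrt(793)/1249416 ≈ 0.00040298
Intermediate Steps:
a(y, U) = -2 + U
l(v) = 989 (l(v) = -520 + 1509 = 989)
h = 396
Z(T, R) = sqrt(R**2 + T**2)
1/(Z(-1439, h) + l(a(-18, 26))) = 1/(sqrt(396**2 + (-1439)**2) + 989) = 1/(sqrt(156816 + 2070721) + 989) = 1/(sqrt(2227537) + 989) = 1/(53*sqrt(793) + 989) = 1/(989 + 53*sqrt(793))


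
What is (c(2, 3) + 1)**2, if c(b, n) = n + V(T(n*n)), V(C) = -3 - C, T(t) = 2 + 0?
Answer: 1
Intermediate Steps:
T(t) = 2
c(b, n) = -5 + n (c(b, n) = n + (-3 - 1*2) = n + (-3 - 2) = n - 5 = -5 + n)
(c(2, 3) + 1)**2 = ((-5 + 3) + 1)**2 = (-2 + 1)**2 = (-1)**2 = 1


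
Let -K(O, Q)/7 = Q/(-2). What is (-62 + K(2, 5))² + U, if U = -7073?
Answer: -20371/4 ≈ -5092.8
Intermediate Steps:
K(O, Q) = 7*Q/2 (K(O, Q) = -7*Q/(-2) = -7*Q*(-1)/2 = -(-7)*Q/2 = 7*Q/2)
(-62 + K(2, 5))² + U = (-62 + (7/2)*5)² - 7073 = (-62 + 35/2)² - 7073 = (-89/2)² - 7073 = 7921/4 - 7073 = -20371/4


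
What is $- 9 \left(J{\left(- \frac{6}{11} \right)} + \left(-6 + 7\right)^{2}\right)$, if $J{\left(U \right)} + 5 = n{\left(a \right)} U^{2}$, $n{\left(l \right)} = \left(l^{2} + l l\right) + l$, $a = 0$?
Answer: $36$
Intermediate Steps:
$n{\left(l \right)} = l + 2 l^{2}$ ($n{\left(l \right)} = \left(l^{2} + l^{2}\right) + l = 2 l^{2} + l = l + 2 l^{2}$)
$J{\left(U \right)} = -5$ ($J{\left(U \right)} = -5 + 0 \left(1 + 2 \cdot 0\right) U^{2} = -5 + 0 \left(1 + 0\right) U^{2} = -5 + 0 \cdot 1 U^{2} = -5 + 0 U^{2} = -5 + 0 = -5$)
$- 9 \left(J{\left(- \frac{6}{11} \right)} + \left(-6 + 7\right)^{2}\right) = - 9 \left(-5 + \left(-6 + 7\right)^{2}\right) = - 9 \left(-5 + 1^{2}\right) = - 9 \left(-5 + 1\right) = \left(-9\right) \left(-4\right) = 36$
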